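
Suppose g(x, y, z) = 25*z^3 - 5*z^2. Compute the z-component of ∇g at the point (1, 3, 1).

65

(∇g)_3 = ∂g/∂z = 75*z^2 - 10*z
At (1, 3, 1): 65.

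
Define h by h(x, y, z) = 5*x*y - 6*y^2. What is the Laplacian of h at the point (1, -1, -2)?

-12

∂²h/∂x² = 0
∂²h/∂y² = -12
∂²h/∂z² = 0
∇²h = -12
At (1, -1, -2): -12.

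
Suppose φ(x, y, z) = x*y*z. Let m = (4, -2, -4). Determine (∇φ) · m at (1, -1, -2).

16

∂φ/∂x = y*z
∂φ/∂y = x*z
∂φ/∂z = x*y
∇φ at (1, -1, -2) = (2, -2, -1)
∇φ · m = (2)(4) + (-2)(-2) + (-1)(-4) = 16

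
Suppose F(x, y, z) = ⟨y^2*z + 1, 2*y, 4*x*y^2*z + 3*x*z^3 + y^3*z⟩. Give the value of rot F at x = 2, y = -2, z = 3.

(-60, -125, 12)

(∇×F)₁ = ∂F₃/∂y − ∂F₂/∂z = 8*x*y*z + 3*y^2*z
(∇×F)₂ = ∂F₁/∂z − ∂F₃/∂x = -4*y^2*z + y^2 - 3*z^3
(∇×F)₃ = ∂F₂/∂x − ∂F₁/∂y = -2*y*z
∇×F = (8*x*y*z + 3*y^2*z, -4*y^2*z + y^2 - 3*z^3, -2*y*z)
At (2, -2, 3): (-60, -125, 12).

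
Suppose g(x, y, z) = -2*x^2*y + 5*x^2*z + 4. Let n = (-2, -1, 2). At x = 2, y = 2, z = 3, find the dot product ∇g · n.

-40

∂g/∂x = -4*x*y + 10*x*z
∂g/∂y = -2*x^2
∂g/∂z = 5*x^2
∇g at (2, 2, 3) = (44, -8, 20)
∇g · n = (44)(-2) + (-8)(-1) + (20)(2) = -40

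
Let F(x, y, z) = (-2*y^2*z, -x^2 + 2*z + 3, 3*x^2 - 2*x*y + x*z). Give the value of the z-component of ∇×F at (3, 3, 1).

6

(∇×F)_3 = ∂F₂/∂x − ∂F₁/∂y
= -2*x − (-4*y*z)
= -2*x + 4*y*z
At (3, 3, 1): 6.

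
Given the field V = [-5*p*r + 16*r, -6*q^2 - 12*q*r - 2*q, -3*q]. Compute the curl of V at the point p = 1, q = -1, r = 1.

(∇×V)₁ = ∂V₃/∂q − ∂V₂/∂r = 12*q - 3
(∇×V)₂ = ∂V₁/∂r − ∂V₃/∂p = -5*p + 16
(∇×V)₃ = ∂V₂/∂p − ∂V₁/∂q = 0
∇×V = (12*q - 3, -5*p + 16, 0)
At (1, -1, 1): (-15, 11, 0).

(-15, 11, 0)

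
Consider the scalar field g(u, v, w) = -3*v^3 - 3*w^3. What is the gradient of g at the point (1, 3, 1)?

(0, -81, -9)

∂g/∂u = 0
∂g/∂v = -9*v^2
∂g/∂w = -9*w^2
∇g = (0, -9*v^2, -9*w^2)
At (1, 3, 1): (0, -81, -9).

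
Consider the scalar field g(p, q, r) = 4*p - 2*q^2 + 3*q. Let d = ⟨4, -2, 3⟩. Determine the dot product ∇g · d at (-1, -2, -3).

∂g/∂p = 4
∂g/∂q = -4*q + 3
∂g/∂r = 0
∇g at (-1, -2, -3) = (4, 11, 0)
∇g · d = (4)(4) + (11)(-2) + (0)(3) = -6

-6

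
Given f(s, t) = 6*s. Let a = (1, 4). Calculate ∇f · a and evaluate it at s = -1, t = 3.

6

∂f/∂s = 6
∂f/∂t = 0
∇f at (-1, 3) = (6, 0)
∇f · a = (6)(1) + (0)(4) = 6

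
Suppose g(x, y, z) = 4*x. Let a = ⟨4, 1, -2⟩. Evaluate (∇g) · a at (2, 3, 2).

∂g/∂x = 4
∂g/∂y = 0
∂g/∂z = 0
∇g at (2, 3, 2) = (4, 0, 0)
∇g · a = (4)(4) + (0)(1) + (0)(-2) = 16

16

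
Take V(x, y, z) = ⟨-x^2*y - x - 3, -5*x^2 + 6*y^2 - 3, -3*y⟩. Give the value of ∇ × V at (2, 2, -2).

(-3, 0, -16)

(∇×V)₁ = ∂V₃/∂y − ∂V₂/∂z = -3
(∇×V)₂ = ∂V₁/∂z − ∂V₃/∂x = 0
(∇×V)₃ = ∂V₂/∂x − ∂V₁/∂y = x^2 - 10*x
∇×V = (-3, 0, x^2 - 10*x)
At (2, 2, -2): (-3, 0, -16).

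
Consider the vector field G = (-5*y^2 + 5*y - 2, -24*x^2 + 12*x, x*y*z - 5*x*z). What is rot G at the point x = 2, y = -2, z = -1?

(∇×G)₁ = ∂G₃/∂y − ∂G₂/∂z = x*z
(∇×G)₂ = ∂G₁/∂z − ∂G₃/∂x = -y*z + 5*z
(∇×G)₃ = ∂G₂/∂x − ∂G₁/∂y = -48*x + 10*y + 7
∇×G = (x*z, -y*z + 5*z, -48*x + 10*y + 7)
At (2, -2, -1): (-2, -7, -109).

(-2, -7, -109)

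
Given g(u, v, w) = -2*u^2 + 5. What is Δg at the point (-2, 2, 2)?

-4

∂²g/∂u² = -4
∂²g/∂v² = 0
∂²g/∂w² = 0
∇²g = -4
At (-2, 2, 2): -4.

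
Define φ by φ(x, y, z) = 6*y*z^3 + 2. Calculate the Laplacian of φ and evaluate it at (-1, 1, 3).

108

∂²φ/∂x² = 0
∂²φ/∂y² = 0
∂²φ/∂z² = 36*y*z
∇²φ = 36*y*z
At (-1, 1, 3): 108.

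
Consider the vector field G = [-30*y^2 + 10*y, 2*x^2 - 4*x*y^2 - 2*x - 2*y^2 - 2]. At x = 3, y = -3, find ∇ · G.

84

∂G₁/∂x = 0
∂G₂/∂y = -8*x*y - 4*y
∇·G = -8*x*y - 4*y
At (3, -3): 84.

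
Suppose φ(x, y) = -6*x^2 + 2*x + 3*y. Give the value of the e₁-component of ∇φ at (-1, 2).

(∇φ)_1 = ∂φ/∂x = -12*x + 2
At (-1, 2): 14.

14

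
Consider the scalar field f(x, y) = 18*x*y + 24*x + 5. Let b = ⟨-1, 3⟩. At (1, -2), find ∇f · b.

66

∂f/∂x = 18*y + 24
∂f/∂y = 18*x
∇f at (1, -2) = (-12, 18)
∇f · b = (-12)(-1) + (18)(3) = 66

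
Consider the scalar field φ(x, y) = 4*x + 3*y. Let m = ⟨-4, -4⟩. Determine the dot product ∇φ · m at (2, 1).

∂φ/∂x = 4
∂φ/∂y = 3
∇φ at (2, 1) = (4, 3)
∇φ · m = (4)(-4) + (3)(-4) = -28

-28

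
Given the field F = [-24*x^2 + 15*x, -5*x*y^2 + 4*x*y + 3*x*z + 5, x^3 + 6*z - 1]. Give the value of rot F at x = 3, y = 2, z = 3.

(∇×F)₁ = ∂F₃/∂y − ∂F₂/∂z = -3*x
(∇×F)₂ = ∂F₁/∂z − ∂F₃/∂x = -3*x^2
(∇×F)₃ = ∂F₂/∂x − ∂F₁/∂y = -5*y^2 + 4*y + 3*z
∇×F = (-3*x, -3*x^2, -5*y^2 + 4*y + 3*z)
At (3, 2, 3): (-9, -27, -3).

(-9, -27, -3)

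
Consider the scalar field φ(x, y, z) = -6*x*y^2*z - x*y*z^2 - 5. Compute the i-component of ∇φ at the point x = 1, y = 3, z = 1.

(∇φ)_1 = ∂φ/∂x = -6*y^2*z - y*z^2
At (1, 3, 1): -57.

-57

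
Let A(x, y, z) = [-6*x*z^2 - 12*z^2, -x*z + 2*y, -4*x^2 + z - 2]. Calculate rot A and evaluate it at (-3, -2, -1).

(-3, -36, 1)

(∇×A)₁ = ∂A₃/∂y − ∂A₂/∂z = x
(∇×A)₂ = ∂A₁/∂z − ∂A₃/∂x = -12*x*z + 8*x - 24*z
(∇×A)₃ = ∂A₂/∂x − ∂A₁/∂y = -z
∇×A = (x, -12*x*z + 8*x - 24*z, -z)
At (-3, -2, -1): (-3, -36, 1).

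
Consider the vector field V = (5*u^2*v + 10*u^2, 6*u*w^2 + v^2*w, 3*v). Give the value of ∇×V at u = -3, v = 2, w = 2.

(71, 0, -21)

(∇×V)₁ = ∂V₃/∂v − ∂V₂/∂w = -12*u*w - v^2 + 3
(∇×V)₂ = ∂V₁/∂w − ∂V₃/∂u = 0
(∇×V)₃ = ∂V₂/∂u − ∂V₁/∂v = -5*u^2 + 6*w^2
∇×V = (-12*u*w - v^2 + 3, 0, -5*u^2 + 6*w^2)
At (-3, 2, 2): (71, 0, -21).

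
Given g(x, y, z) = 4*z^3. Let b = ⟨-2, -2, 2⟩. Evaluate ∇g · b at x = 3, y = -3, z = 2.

∂g/∂x = 0
∂g/∂y = 0
∂g/∂z = 12*z^2
∇g at (3, -3, 2) = (0, 0, 48)
∇g · b = (0)(-2) + (0)(-2) + (48)(2) = 96

96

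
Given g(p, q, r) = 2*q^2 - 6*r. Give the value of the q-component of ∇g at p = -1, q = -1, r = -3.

(∇g)_2 = ∂g/∂q = 4*q
At (-1, -1, -3): -4.

-4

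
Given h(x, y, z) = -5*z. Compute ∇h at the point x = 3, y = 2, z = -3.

∂h/∂x = 0
∂h/∂y = 0
∂h/∂z = -5
∇h = (0, 0, -5)
At (3, 2, -3): (0, 0, -5).

(0, 0, -5)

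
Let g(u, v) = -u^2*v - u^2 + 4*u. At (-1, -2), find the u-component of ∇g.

2

(∇g)_1 = ∂g/∂u = -2*u*v - 2*u + 4
At (-1, -2): 2.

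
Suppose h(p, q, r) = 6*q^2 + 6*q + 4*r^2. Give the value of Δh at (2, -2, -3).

20

∂²h/∂p² = 0
∂²h/∂q² = 12
∂²h/∂r² = 8
∇²h = 20
At (2, -2, -3): 20.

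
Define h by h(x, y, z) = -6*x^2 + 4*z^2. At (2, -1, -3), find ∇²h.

-4

∂²h/∂x² = -12
∂²h/∂y² = 0
∂²h/∂z² = 8
∇²h = -4
At (2, -1, -3): -4.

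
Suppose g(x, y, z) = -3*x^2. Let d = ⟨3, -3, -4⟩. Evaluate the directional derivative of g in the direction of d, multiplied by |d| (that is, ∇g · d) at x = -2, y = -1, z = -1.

36

∂g/∂x = -6*x
∂g/∂y = 0
∂g/∂z = 0
∇g at (-2, -1, -1) = (12, 0, 0)
∇g · d = (12)(3) + (0)(-3) + (0)(-4) = 36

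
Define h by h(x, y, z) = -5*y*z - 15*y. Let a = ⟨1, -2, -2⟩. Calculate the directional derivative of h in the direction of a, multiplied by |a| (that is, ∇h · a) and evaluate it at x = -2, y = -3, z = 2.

∂h/∂x = 0
∂h/∂y = -5*z - 15
∂h/∂z = -5*y
∇h at (-2, -3, 2) = (0, -25, 15)
∇h · a = (0)(1) + (-25)(-2) + (15)(-2) = 20

20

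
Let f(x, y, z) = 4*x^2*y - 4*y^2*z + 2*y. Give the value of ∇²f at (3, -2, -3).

∂²f/∂x² = 8*y
∂²f/∂y² = -8*z
∂²f/∂z² = 0
∇²f = 8*y - 8*z
At (3, -2, -3): 8.

8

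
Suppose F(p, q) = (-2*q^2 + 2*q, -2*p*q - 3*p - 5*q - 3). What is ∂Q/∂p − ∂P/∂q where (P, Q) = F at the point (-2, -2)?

∂F₂/∂p = -2*q - 3
∂F₁/∂q = -4*q + 2
Scalar curl = 2*q - 5
At (-2, -2): -9.

-9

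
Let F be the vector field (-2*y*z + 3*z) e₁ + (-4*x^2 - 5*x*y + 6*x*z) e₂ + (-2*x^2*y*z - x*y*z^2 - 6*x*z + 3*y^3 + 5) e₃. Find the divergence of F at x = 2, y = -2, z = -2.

∂F₁/∂x = 0
∂F₂/∂y = -5*x
∂F₃/∂z = -2*x^2*y - 2*x*y*z - 6*x
∇·F = -2*x^2*y - 2*x*y*z - 11*x
At (2, -2, -2): -22.

-22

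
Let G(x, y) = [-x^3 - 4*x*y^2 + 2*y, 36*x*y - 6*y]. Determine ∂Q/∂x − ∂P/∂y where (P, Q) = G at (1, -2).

∂G₂/∂x = 36*y
∂G₁/∂y = -8*x*y + 2
Scalar curl = 8*x*y + 36*y - 2
At (1, -2): -90.

-90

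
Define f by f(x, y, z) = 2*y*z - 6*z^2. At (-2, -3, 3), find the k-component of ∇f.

-42

(∇f)_3 = ∂f/∂z = 2*y - 12*z
At (-2, -3, 3): -42.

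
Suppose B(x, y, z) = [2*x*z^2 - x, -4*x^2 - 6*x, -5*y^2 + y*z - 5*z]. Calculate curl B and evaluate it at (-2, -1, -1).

(∇×B)₁ = ∂B₃/∂y − ∂B₂/∂z = -10*y + z
(∇×B)₂ = ∂B₁/∂z − ∂B₃/∂x = 4*x*z
(∇×B)₃ = ∂B₂/∂x − ∂B₁/∂y = -8*x - 6
∇×B = (-10*y + z, 4*x*z, -8*x - 6)
At (-2, -1, -1): (9, 8, 10).

(9, 8, 10)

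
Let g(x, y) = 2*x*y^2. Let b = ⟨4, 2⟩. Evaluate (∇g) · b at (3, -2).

∂g/∂x = 2*y^2
∂g/∂y = 4*x*y
∇g at (3, -2) = (8, -24)
∇g · b = (8)(4) + (-24)(2) = -16

-16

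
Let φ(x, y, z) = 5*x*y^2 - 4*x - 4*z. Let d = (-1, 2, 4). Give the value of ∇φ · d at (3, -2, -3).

-152

∂φ/∂x = 5*y^2 - 4
∂φ/∂y = 10*x*y
∂φ/∂z = -4
∇φ at (3, -2, -3) = (16, -60, -4)
∇φ · d = (16)(-1) + (-60)(2) + (-4)(4) = -152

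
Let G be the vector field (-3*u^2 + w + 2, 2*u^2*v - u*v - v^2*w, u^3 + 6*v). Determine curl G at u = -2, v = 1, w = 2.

(∇×G)₁ = ∂G₃/∂v − ∂G₂/∂w = v^2 + 6
(∇×G)₂ = ∂G₁/∂w − ∂G₃/∂u = -3*u^2 + 1
(∇×G)₃ = ∂G₂/∂u − ∂G₁/∂v = 4*u*v - v
∇×G = (v^2 + 6, -3*u^2 + 1, 4*u*v - v)
At (-2, 1, 2): (7, -11, -9).

(7, -11, -9)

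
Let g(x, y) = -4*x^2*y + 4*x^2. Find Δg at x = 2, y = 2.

-8

∂²g/∂x² = 8*(-y + 1)
∂²g/∂y² = 0
∇²g = -8*y + 8
At (2, 2): -8.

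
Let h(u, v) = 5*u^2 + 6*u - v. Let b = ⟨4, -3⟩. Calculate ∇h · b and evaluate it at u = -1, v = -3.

-13

∂h/∂u = 10*u + 6
∂h/∂v = -1
∇h at (-1, -3) = (-4, -1)
∇h · b = (-4)(4) + (-1)(-3) = -13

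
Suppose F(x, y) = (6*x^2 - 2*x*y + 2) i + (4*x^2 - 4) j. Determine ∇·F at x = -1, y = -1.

-10

∂F₁/∂x = 12*x - 2*y
∂F₂/∂y = 0
∇·F = 12*x - 2*y
At (-1, -1): -10.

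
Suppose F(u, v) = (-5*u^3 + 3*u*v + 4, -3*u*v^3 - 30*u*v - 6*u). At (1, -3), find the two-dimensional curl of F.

162

∂F₂/∂u = -3*v^3 - 30*v - 6
∂F₁/∂v = 3*u
Scalar curl = -3*u - 3*v^3 - 30*v - 6
At (1, -3): 162.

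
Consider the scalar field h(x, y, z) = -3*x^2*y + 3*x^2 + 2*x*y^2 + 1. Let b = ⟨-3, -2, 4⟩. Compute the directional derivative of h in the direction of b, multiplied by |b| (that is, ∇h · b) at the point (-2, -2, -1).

76

∂h/∂x = -6*x*y + 6*x + 2*y^2
∂h/∂y = -3*x^2 + 4*x*y
∂h/∂z = 0
∇h at (-2, -2, -1) = (-28, 4, 0)
∇h · b = (-28)(-3) + (4)(-2) + (0)(4) = 76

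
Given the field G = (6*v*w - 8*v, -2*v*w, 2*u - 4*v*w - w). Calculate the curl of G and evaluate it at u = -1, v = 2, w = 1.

(∇×G)₁ = ∂G₃/∂v − ∂G₂/∂w = 2*v - 4*w
(∇×G)₂ = ∂G₁/∂w − ∂G₃/∂u = 6*v - 2
(∇×G)₃ = ∂G₂/∂u − ∂G₁/∂v = -6*w + 8
∇×G = (2*v - 4*w, 6*v - 2, -6*w + 8)
At (-1, 2, 1): (0, 10, 2).

(0, 10, 2)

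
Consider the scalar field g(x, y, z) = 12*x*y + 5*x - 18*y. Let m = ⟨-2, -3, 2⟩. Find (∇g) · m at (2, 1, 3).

∂g/∂x = 12*y + 5
∂g/∂y = 12*x - 18
∂g/∂z = 0
∇g at (2, 1, 3) = (17, 6, 0)
∇g · m = (17)(-2) + (6)(-3) + (0)(2) = -52

-52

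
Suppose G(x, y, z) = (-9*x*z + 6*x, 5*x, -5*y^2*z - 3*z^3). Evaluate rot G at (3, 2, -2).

(40, -27, 5)

(∇×G)₁ = ∂G₃/∂y − ∂G₂/∂z = -10*y*z
(∇×G)₂ = ∂G₁/∂z − ∂G₃/∂x = -9*x
(∇×G)₃ = ∂G₂/∂x − ∂G₁/∂y = 5
∇×G = (-10*y*z, -9*x, 5)
At (3, 2, -2): (40, -27, 5).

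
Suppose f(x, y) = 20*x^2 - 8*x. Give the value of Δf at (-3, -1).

40

∂²f/∂x² = 40
∂²f/∂y² = 0
∇²f = 40
At (-3, -1): 40.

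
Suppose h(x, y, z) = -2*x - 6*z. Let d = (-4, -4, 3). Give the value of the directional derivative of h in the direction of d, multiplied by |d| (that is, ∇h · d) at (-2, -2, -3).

∂h/∂x = -2
∂h/∂y = 0
∂h/∂z = -6
∇h at (-2, -2, -3) = (-2, 0, -6)
∇h · d = (-2)(-4) + (0)(-4) + (-6)(3) = -10

-10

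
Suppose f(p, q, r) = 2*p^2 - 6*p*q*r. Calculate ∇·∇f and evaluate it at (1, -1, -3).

∂²f/∂p² = 4
∂²f/∂q² = 0
∂²f/∂r² = 0
∇²f = 4
At (1, -1, -3): 4.

4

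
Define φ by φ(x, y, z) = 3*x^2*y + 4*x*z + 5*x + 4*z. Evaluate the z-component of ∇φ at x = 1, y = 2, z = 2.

8

(∇φ)_3 = ∂φ/∂z = 4*x + 4
At (1, 2, 2): 8.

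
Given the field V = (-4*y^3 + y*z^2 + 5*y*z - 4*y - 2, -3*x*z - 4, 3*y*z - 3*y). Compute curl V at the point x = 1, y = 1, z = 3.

(9, 11, -17)

(∇×V)₁ = ∂V₃/∂y − ∂V₂/∂z = 3*x + 3*z - 3
(∇×V)₂ = ∂V₁/∂z − ∂V₃/∂x = 2*y*z + 5*y
(∇×V)₃ = ∂V₂/∂x − ∂V₁/∂y = 12*y^2 - z^2 - 8*z + 4
∇×V = (3*x + 3*z - 3, 2*y*z + 5*y, 12*y^2 - z^2 - 8*z + 4)
At (1, 1, 3): (9, 11, -17).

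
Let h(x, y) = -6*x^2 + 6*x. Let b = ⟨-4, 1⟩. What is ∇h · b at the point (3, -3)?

∂h/∂x = -12*x + 6
∂h/∂y = 0
∇h at (3, -3) = (-30, 0)
∇h · b = (-30)(-4) + (0)(1) = 120

120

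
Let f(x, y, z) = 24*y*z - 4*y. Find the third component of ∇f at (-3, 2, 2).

48

(∇f)_3 = ∂f/∂z = 24*y
At (-3, 2, 2): 48.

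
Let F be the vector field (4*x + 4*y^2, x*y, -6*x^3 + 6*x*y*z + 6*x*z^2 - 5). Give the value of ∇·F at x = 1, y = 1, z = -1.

∂F₁/∂x = 4
∂F₂/∂y = x
∂F₃/∂z = 6*x*y + 12*x*z
∇·F = 6*x*y + 12*x*z + x + 4
At (1, 1, -1): -1.

-1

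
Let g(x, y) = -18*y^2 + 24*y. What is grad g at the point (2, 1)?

(0, -12)

∂g/∂x = 0
∂g/∂y = -36*y + 24
∇g = (0, -36*y + 24)
At (2, 1): (0, -12).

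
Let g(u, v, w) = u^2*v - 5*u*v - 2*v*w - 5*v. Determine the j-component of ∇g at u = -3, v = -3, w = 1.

(∇g)_2 = ∂g/∂v = u^2 - 5*u - 2*w - 5
At (-3, -3, 1): 17.

17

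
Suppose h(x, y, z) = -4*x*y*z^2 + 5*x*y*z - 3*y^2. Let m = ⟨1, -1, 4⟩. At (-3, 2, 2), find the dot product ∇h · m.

246

∂h/∂x = -4*y*z^2 + 5*y*z
∂h/∂y = -4*x*z^2 + 5*x*z - 6*y
∂h/∂z = -8*x*y*z + 5*x*y
∇h at (-3, 2, 2) = (-12, 6, 66)
∇h · m = (-12)(1) + (6)(-1) + (66)(4) = 246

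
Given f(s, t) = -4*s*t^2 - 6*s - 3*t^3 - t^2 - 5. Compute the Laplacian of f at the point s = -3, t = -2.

58

∂²f/∂s² = 0
∂²f/∂t² = -2*(4*s + 9*t + 1)
∇²f = -8*s - 18*t - 2
At (-3, -2): 58.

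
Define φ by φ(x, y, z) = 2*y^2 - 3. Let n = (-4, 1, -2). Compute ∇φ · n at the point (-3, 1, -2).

∂φ/∂x = 0
∂φ/∂y = 4*y
∂φ/∂z = 0
∇φ at (-3, 1, -2) = (0, 4, 0)
∇φ · n = (0)(-4) + (4)(1) + (0)(-2) = 4

4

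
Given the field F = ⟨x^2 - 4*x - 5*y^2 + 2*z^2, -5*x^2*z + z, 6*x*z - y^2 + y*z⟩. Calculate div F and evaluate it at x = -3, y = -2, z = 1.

∂F₁/∂x = 2*x - 4
∂F₂/∂y = 0
∂F₃/∂z = 6*x + y
∇·F = 8*x + y - 4
At (-3, -2, 1): -30.

-30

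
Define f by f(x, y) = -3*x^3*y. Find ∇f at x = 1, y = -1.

∂f/∂x = -9*x^2*y
∂f/∂y = -3*x^3
∇f = (-9*x^2*y, -3*x^3)
At (1, -1): (9, -3).

(9, -3)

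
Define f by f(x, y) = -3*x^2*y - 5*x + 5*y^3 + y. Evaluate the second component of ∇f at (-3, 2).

34

(∇f)_2 = ∂f/∂y = -3*x^2 + 15*y^2 + 1
At (-3, 2): 34.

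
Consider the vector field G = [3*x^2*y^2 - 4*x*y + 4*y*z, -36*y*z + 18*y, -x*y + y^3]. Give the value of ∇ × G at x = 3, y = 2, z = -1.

(81, 10, -92)

(∇×G)₁ = ∂G₃/∂y − ∂G₂/∂z = -x + 3*y^2 + 36*y
(∇×G)₂ = ∂G₁/∂z − ∂G₃/∂x = 5*y
(∇×G)₃ = ∂G₂/∂x − ∂G₁/∂y = -6*x^2*y + 4*x - 4*z
∇×G = (-x + 3*y^2 + 36*y, 5*y, -6*x^2*y + 4*x - 4*z)
At (3, 2, -1): (81, 10, -92).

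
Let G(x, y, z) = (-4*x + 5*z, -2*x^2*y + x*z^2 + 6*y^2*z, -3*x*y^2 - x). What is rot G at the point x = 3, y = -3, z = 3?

(-18, 33, 45)

(∇×G)₁ = ∂G₃/∂y − ∂G₂/∂z = -6*x*y - 2*x*z - 6*y^2
(∇×G)₂ = ∂G₁/∂z − ∂G₃/∂x = 3*y^2 + 6
(∇×G)₃ = ∂G₂/∂x − ∂G₁/∂y = -4*x*y + z^2
∇×G = (-6*x*y - 2*x*z - 6*y^2, 3*y^2 + 6, -4*x*y + z^2)
At (3, -3, 3): (-18, 33, 45).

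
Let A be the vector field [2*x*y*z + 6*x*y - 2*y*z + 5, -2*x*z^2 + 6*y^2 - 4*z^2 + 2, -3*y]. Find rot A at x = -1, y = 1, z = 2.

(5, -4, 6)

(∇×A)₁ = ∂A₃/∂y − ∂A₂/∂z = 4*x*z + 8*z - 3
(∇×A)₂ = ∂A₁/∂z − ∂A₃/∂x = 2*x*y - 2*y
(∇×A)₃ = ∂A₂/∂x − ∂A₁/∂y = -2*x*z - 6*x - 2*z^2 + 2*z
∇×A = (4*x*z + 8*z - 3, 2*x*y - 2*y, -2*x*z - 6*x - 2*z^2 + 2*z)
At (-1, 1, 2): (5, -4, 6).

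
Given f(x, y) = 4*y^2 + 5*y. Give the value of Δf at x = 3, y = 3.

∂²f/∂x² = 0
∂²f/∂y² = 8
∇²f = 8
At (3, 3): 8.

8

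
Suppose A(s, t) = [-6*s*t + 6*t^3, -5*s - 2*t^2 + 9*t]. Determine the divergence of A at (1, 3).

-21

∂A₁/∂s = -6*t
∂A₂/∂t = -4*t + 9
∇·A = -10*t + 9
At (1, 3): -21.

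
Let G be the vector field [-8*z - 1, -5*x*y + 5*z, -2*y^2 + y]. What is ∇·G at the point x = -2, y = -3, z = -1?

10

∂G₁/∂x = 0
∂G₂/∂y = -5*x
∂G₃/∂z = 0
∇·G = -5*x
At (-2, -3, -1): 10.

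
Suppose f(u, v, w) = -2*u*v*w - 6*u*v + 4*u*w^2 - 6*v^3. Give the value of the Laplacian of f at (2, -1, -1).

52

∂²f/∂u² = 0
∂²f/∂v² = -36*v
∂²f/∂w² = 8*u
∇²f = 8*u - 36*v
At (2, -1, -1): 52.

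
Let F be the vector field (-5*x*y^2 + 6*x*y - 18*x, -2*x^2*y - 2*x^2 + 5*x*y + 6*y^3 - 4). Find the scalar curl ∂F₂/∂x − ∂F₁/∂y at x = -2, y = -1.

∂F₂/∂x = -4*x*y - 4*x + 5*y
∂F₁/∂y = -10*x*y + 6*x
Scalar curl = 6*x*y - 10*x + 5*y
At (-2, -1): 27.

27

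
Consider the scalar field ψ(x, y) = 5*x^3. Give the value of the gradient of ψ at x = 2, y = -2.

(60, 0)

∂ψ/∂x = 15*x^2
∂ψ/∂y = 0
∇ψ = (15*x^2, 0)
At (2, -2): (60, 0).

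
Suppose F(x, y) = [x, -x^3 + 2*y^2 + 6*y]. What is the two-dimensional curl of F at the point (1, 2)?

∂F₂/∂x = -3*x^2
∂F₁/∂y = 0
Scalar curl = -3*x^2
At (1, 2): -3.

-3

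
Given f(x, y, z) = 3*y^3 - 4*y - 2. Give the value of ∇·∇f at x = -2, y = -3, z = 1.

∂²f/∂x² = 0
∂²f/∂y² = 18*y
∂²f/∂z² = 0
∇²f = 18*y
At (-2, -3, 1): -54.

-54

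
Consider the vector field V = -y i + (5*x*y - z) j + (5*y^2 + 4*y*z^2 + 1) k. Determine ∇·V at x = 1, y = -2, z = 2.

-27

∂V₁/∂x = 0
∂V₂/∂y = 5*x
∂V₃/∂z = 8*y*z
∇·V = 5*x + 8*y*z
At (1, -2, 2): -27.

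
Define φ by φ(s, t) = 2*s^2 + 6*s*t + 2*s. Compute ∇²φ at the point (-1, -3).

∂²φ/∂s² = 4
∂²φ/∂t² = 0
∇²φ = 4
At (-1, -3): 4.

4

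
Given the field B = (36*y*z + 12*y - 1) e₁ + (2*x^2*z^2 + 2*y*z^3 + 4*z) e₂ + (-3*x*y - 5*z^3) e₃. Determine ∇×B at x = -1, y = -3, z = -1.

(21, -117, 20)

(∇×B)₁ = ∂B₃/∂y − ∂B₂/∂z = -4*x^2*z - 3*x - 6*y*z^2 - 4
(∇×B)₂ = ∂B₁/∂z − ∂B₃/∂x = 39*y
(∇×B)₃ = ∂B₂/∂x − ∂B₁/∂y = 4*x*z^2 - 36*z - 12
∇×B = (-4*x^2*z - 3*x - 6*y*z^2 - 4, 39*y, 4*x*z^2 - 36*z - 12)
At (-1, -3, -1): (21, -117, 20).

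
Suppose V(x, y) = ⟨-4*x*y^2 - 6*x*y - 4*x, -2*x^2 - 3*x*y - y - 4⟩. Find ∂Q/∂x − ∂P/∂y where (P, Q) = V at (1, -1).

∂V₂/∂x = -4*x - 3*y
∂V₁/∂y = -8*x*y - 6*x
Scalar curl = 8*x*y + 2*x - 3*y
At (1, -1): -3.

-3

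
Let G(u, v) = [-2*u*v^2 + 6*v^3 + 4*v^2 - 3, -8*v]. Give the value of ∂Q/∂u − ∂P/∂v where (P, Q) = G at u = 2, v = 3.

∂G₂/∂u = 0
∂G₁/∂v = -4*u*v + 18*v^2 + 8*v
Scalar curl = 4*u*v - 18*v^2 - 8*v
At (2, 3): -162.

-162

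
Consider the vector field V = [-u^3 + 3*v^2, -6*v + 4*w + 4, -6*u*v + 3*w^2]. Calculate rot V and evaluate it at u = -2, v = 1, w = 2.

(8, 6, -6)

(∇×V)₁ = ∂V₃/∂v − ∂V₂/∂w = -6*u - 4
(∇×V)₂ = ∂V₁/∂w − ∂V₃/∂u = 6*v
(∇×V)₃ = ∂V₂/∂u − ∂V₁/∂v = -6*v
∇×V = (-6*u - 4, 6*v, -6*v)
At (-2, 1, 2): (8, 6, -6).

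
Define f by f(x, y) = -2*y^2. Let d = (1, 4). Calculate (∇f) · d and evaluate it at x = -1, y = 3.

∂f/∂x = 0
∂f/∂y = -4*y
∇f at (-1, 3) = (0, -12)
∇f · d = (0)(1) + (-12)(4) = -48

-48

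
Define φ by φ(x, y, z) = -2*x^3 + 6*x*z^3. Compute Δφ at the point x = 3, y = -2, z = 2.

180

∂²φ/∂x² = -12*x
∂²φ/∂y² = 0
∂²φ/∂z² = 36*x*z
∇²φ = 36*x*z - 12*x
At (3, -2, 2): 180.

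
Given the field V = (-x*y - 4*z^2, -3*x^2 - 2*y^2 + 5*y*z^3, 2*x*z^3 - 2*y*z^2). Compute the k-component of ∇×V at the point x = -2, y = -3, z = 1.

10

(∇×V)_3 = ∂V₂/∂x − ∂V₁/∂y
= -6*x − (-x)
= -5*x
At (-2, -3, 1): 10.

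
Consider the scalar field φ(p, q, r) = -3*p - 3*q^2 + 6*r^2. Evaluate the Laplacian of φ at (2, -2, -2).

∂²φ/∂p² = 0
∂²φ/∂q² = -6
∂²φ/∂r² = 12
∇²φ = 6
At (2, -2, -2): 6.

6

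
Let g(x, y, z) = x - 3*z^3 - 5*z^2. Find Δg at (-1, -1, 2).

∂²g/∂x² = 0
∂²g/∂y² = 0
∂²g/∂z² = -2*(9*z + 5)
∇²g = -18*z - 10
At (-1, -1, 2): -46.

-46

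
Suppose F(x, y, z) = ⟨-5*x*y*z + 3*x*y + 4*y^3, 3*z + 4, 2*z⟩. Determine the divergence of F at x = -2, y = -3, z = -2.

∂F₁/∂x = -5*y*z + 3*y
∂F₂/∂y = 0
∂F₃/∂z = 2
∇·F = -5*y*z + 3*y + 2
At (-2, -3, -2): -37.

-37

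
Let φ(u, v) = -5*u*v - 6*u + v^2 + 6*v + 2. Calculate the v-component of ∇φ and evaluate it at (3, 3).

-3

(∇φ)_2 = ∂φ/∂v = -5*u + 2*v + 6
At (3, 3): -3.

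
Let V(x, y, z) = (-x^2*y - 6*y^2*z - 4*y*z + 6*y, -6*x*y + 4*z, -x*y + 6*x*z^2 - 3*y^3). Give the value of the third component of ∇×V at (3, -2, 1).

(∇×V)_3 = ∂V₂/∂x − ∂V₁/∂y
= -6*y − (-x^2 - 12*y*z - 4*z + 6)
= x^2 + 12*y*z - 6*y + 4*z - 6
At (3, -2, 1): -5.

-5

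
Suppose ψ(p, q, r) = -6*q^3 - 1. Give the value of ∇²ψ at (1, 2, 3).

-72

∂²ψ/∂p² = 0
∂²ψ/∂q² = -36*q
∂²ψ/∂r² = 0
∇²ψ = -36*q
At (1, 2, 3): -72.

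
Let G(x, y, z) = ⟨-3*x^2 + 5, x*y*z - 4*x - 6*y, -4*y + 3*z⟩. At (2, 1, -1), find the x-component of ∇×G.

(∇×G)_1 = ∂G₃/∂y − ∂G₂/∂z
= -4 − (x*y)
= -x*y - 4
At (2, 1, -1): -6.

-6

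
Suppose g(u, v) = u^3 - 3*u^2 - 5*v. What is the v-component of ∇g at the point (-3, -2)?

-5

(∇g)_2 = ∂g/∂v = -5
At (-3, -2): -5.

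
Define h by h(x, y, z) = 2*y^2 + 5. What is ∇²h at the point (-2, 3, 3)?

∂²h/∂x² = 0
∂²h/∂y² = 4
∂²h/∂z² = 0
∇²h = 4
At (-2, 3, 3): 4.

4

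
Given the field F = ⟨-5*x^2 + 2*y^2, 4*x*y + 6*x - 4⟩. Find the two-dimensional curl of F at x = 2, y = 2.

∂F₂/∂x = 4*y + 6
∂F₁/∂y = 4*y
Scalar curl = 6
At (2, 2): 6.

6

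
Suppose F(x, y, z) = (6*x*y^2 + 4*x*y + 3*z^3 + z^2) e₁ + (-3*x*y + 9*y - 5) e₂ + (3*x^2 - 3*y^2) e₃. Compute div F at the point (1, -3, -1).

48

∂F₁/∂x = 6*y^2 + 4*y
∂F₂/∂y = -3*x + 9
∂F₃/∂z = 0
∇·F = -3*x + 6*y^2 + 4*y + 9
At (1, -3, -1): 48.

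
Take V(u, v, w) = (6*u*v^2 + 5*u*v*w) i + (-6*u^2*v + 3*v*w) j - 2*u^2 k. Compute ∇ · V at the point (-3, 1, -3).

-72

∂V₁/∂u = 6*v^2 + 5*v*w
∂V₂/∂v = -6*u^2 + 3*w
∂V₃/∂w = 0
∇·V = -6*u^2 + 6*v^2 + 5*v*w + 3*w
At (-3, 1, -3): -72.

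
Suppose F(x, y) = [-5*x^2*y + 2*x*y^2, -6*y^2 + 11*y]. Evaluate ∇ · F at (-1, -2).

∂F₁/∂x = -10*x*y + 2*y^2
∂F₂/∂y = -12*y + 11
∇·F = -10*x*y + 2*y^2 - 12*y + 11
At (-1, -2): 23.

23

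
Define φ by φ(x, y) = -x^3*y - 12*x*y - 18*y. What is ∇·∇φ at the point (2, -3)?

∂²φ/∂x² = -6*x*y
∂²φ/∂y² = 0
∇²φ = -6*x*y
At (2, -3): 36.

36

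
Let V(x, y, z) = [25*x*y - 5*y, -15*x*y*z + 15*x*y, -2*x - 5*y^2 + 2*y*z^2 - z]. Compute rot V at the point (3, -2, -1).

(-68, 2, -130)

(∇×V)₁ = ∂V₃/∂y − ∂V₂/∂z = 15*x*y - 10*y + 2*z^2
(∇×V)₂ = ∂V₁/∂z − ∂V₃/∂x = 2
(∇×V)₃ = ∂V₂/∂x − ∂V₁/∂y = -25*x - 15*y*z + 15*y + 5
∇×V = (15*x*y - 10*y + 2*z^2, 2, -25*x - 15*y*z + 15*y + 5)
At (3, -2, -1): (-68, 2, -130).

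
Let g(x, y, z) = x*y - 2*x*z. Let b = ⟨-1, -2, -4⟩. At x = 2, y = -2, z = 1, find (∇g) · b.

∂g/∂x = y - 2*z
∂g/∂y = x
∂g/∂z = -2*x
∇g at (2, -2, 1) = (-4, 2, -4)
∇g · b = (-4)(-1) + (2)(-2) + (-4)(-4) = 16

16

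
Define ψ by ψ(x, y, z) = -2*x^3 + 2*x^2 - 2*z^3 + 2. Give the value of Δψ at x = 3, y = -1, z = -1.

∂²ψ/∂x² = 4*(-3*x + 1)
∂²ψ/∂y² = 0
∂²ψ/∂z² = -12*z
∇²ψ = -12*x - 12*z + 4
At (3, -1, -1): -20.

-20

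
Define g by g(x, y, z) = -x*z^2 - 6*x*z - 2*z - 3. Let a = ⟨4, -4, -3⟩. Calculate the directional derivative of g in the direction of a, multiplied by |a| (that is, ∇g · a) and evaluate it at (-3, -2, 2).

-148

∂g/∂x = -z^2 - 6*z
∂g/∂y = 0
∂g/∂z = -2*x*z - 6*x - 2
∇g at (-3, -2, 2) = (-16, 0, 28)
∇g · a = (-16)(4) + (0)(-4) + (28)(-3) = -148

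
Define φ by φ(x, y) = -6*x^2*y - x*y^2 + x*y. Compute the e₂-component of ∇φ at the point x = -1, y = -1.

-9

(∇φ)_2 = ∂φ/∂y = -6*x^2 - 2*x*y + x
At (-1, -1): -9.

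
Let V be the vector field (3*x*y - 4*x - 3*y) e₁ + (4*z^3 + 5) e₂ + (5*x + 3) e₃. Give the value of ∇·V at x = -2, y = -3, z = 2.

∂V₁/∂x = 3*y - 4
∂V₂/∂y = 0
∂V₃/∂z = 0
∇·V = 3*y - 4
At (-2, -3, 2): -13.

-13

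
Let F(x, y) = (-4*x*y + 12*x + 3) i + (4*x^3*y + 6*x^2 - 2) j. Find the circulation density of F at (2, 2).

128

∂F₂/∂x = 12*x^2*y + 12*x
∂F₁/∂y = -4*x
Scalar curl = 12*x^2*y + 16*x
At (2, 2): 128.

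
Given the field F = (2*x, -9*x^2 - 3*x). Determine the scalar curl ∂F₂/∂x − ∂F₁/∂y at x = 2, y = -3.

-39

∂F₂/∂x = -18*x - 3
∂F₁/∂y = 0
Scalar curl = -18*x - 3
At (2, -3): -39.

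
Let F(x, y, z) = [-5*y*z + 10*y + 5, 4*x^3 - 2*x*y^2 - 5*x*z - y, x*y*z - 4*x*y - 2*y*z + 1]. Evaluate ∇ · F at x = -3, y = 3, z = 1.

20

∂F₁/∂x = 0
∂F₂/∂y = -4*x*y - 1
∂F₃/∂z = x*y - 2*y
∇·F = -3*x*y - 2*y - 1
At (-3, 3, 1): 20.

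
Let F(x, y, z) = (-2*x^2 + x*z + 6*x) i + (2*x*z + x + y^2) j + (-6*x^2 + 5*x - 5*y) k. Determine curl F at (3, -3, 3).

(-11, 34, 7)

(∇×F)₁ = ∂F₃/∂y − ∂F₂/∂z = -2*x - 5
(∇×F)₂ = ∂F₁/∂z − ∂F₃/∂x = 13*x - 5
(∇×F)₃ = ∂F₂/∂x − ∂F₁/∂y = 2*z + 1
∇×F = (-2*x - 5, 13*x - 5, 2*z + 1)
At (3, -3, 3): (-11, 34, 7).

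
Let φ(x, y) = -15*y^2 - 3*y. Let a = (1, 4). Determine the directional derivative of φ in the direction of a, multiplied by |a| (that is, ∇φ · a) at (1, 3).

∂φ/∂x = 0
∂φ/∂y = -30*y - 3
∇φ at (1, 3) = (0, -93)
∇φ · a = (0)(1) + (-93)(4) = -372

-372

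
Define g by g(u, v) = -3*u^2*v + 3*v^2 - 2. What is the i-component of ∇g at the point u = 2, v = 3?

(∇g)_1 = ∂g/∂u = -6*u*v
At (2, 3): -36.

-36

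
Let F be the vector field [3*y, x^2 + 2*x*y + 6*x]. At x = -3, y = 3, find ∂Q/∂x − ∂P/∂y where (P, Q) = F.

3

∂F₂/∂x = 2*x + 2*y + 6
∂F₁/∂y = 3
Scalar curl = 2*x + 2*y + 3
At (-3, 3): 3.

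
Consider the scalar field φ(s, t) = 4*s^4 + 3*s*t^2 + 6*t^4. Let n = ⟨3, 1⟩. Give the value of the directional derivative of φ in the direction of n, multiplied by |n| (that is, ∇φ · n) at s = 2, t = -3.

-219

∂φ/∂s = 16*s^3 + 3*t^2
∂φ/∂t = 6*s*t + 24*t^3
∇φ at (2, -3) = (155, -684)
∇φ · n = (155)(3) + (-684)(1) = -219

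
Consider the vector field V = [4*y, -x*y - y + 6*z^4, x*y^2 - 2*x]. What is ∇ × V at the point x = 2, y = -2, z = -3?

(640, -2, -2)

(∇×V)₁ = ∂V₃/∂y − ∂V₂/∂z = 2*x*y - 24*z^3
(∇×V)₂ = ∂V₁/∂z − ∂V₃/∂x = -y^2 + 2
(∇×V)₃ = ∂V₂/∂x − ∂V₁/∂y = -y - 4
∇×V = (2*x*y - 24*z^3, -y^2 + 2, -y - 4)
At (2, -2, -3): (640, -2, -2).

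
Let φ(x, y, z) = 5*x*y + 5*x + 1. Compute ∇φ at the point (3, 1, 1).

∂φ/∂x = 5*y + 5
∂φ/∂y = 5*x
∂φ/∂z = 0
∇φ = (5*y + 5, 5*x, 0)
At (3, 1, 1): (10, 15, 0).

(10, 15, 0)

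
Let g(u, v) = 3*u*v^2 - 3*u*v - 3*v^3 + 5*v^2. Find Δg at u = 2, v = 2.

-14

∂²g/∂u² = 0
∂²g/∂v² = 2*(3*u - 9*v + 5)
∇²g = 6*u - 18*v + 10
At (2, 2): -14.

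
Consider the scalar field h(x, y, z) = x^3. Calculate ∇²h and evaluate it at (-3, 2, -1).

-18

∂²h/∂x² = 6*x
∂²h/∂y² = 0
∂²h/∂z² = 0
∇²h = 6*x
At (-3, 2, -1): -18.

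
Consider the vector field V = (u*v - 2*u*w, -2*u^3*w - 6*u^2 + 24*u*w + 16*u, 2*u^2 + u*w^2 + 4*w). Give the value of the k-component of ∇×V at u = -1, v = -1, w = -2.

(∇×V)_3 = ∂V₂/∂u − ∂V₁/∂v
= -6*u^2*w - 12*u + 24*w + 16 − (u)
= -6*u^2*w - 13*u + 24*w + 16
At (-1, -1, -2): -7.

-7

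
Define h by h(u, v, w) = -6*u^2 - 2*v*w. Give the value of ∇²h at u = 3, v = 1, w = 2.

∂²h/∂u² = -12
∂²h/∂v² = 0
∂²h/∂w² = 0
∇²h = -12
At (3, 1, 2): -12.

-12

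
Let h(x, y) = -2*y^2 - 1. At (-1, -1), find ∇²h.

∂²h/∂x² = 0
∂²h/∂y² = -4
∇²h = -4
At (-1, -1): -4.

-4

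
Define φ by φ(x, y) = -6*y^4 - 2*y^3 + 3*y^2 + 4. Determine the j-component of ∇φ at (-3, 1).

(∇φ)_2 = ∂φ/∂y = -24*y^3 - 6*y^2 + 6*y
At (-3, 1): -24.

-24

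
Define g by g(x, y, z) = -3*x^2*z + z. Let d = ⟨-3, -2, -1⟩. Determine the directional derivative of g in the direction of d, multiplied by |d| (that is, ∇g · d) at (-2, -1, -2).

83

∂g/∂x = -6*x*z
∂g/∂y = 0
∂g/∂z = -3*x^2 + 1
∇g at (-2, -1, -2) = (-24, 0, -11)
∇g · d = (-24)(-3) + (0)(-2) + (-11)(-1) = 83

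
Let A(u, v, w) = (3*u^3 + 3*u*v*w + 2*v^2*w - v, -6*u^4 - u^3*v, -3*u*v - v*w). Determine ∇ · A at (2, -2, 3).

∂A₁/∂u = 9*u^2 + 3*v*w
∂A₂/∂v = -u^3
∂A₃/∂w = -v
∇·A = -u^3 + 9*u^2 + 3*v*w - v
At (2, -2, 3): 12.

12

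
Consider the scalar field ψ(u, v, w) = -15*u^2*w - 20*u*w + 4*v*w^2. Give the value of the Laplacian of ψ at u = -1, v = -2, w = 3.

-106

∂²ψ/∂u² = -30*w
∂²ψ/∂v² = 0
∂²ψ/∂w² = 8*v
∇²ψ = 8*v - 30*w
At (-1, -2, 3): -106.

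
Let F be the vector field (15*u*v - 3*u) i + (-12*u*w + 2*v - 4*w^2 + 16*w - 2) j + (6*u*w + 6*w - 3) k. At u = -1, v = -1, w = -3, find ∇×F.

(∇×F)₁ = ∂F₃/∂v − ∂F₂/∂w = 12*u + 8*w - 16
(∇×F)₂ = ∂F₁/∂w − ∂F₃/∂u = -6*w
(∇×F)₃ = ∂F₂/∂u − ∂F₁/∂v = -15*u - 12*w
∇×F = (12*u + 8*w - 16, -6*w, -15*u - 12*w)
At (-1, -1, -3): (-52, 18, 51).

(-52, 18, 51)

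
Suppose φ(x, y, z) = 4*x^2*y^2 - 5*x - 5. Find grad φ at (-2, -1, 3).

∂φ/∂x = 8*x*y^2 - 5
∂φ/∂y = 8*x^2*y
∂φ/∂z = 0
∇φ = (8*x*y^2 - 5, 8*x^2*y, 0)
At (-2, -1, 3): (-21, -32, 0).

(-21, -32, 0)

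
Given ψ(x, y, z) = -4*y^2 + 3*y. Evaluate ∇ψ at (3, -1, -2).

∂ψ/∂x = 0
∂ψ/∂y = -8*y + 3
∂ψ/∂z = 0
∇ψ = (0, -8*y + 3, 0)
At (3, -1, -2): (0, 11, 0).

(0, 11, 0)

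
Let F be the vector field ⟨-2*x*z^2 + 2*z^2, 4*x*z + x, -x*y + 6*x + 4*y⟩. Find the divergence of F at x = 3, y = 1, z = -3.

-18

∂F₁/∂x = -2*z^2
∂F₂/∂y = 0
∂F₃/∂z = 0
∇·F = -2*z^2
At (3, 1, -3): -18.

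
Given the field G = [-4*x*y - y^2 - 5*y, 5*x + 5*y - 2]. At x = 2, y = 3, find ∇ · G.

∂G₁/∂x = -4*y
∂G₂/∂y = 5
∇·G = -4*y + 5
At (2, 3): -7.

-7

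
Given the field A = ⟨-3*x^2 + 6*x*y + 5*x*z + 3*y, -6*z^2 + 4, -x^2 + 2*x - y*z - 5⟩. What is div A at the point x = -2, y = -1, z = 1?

12

∂A₁/∂x = -6*x + 6*y + 5*z
∂A₂/∂y = 0
∂A₃/∂z = -y
∇·A = -6*x + 5*y + 5*z
At (-2, -1, 1): 12.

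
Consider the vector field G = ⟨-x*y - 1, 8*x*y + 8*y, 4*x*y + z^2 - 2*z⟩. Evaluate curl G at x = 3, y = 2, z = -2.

(∇×G)₁ = ∂G₃/∂y − ∂G₂/∂z = 4*x
(∇×G)₂ = ∂G₁/∂z − ∂G₃/∂x = -4*y
(∇×G)₃ = ∂G₂/∂x − ∂G₁/∂y = x + 8*y
∇×G = (4*x, -4*y, x + 8*y)
At (3, 2, -2): (12, -8, 19).

(12, -8, 19)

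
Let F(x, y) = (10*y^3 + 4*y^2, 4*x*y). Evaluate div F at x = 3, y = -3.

∂F₁/∂x = 0
∂F₂/∂y = 4*x
∇·F = 4*x
At (3, -3): 12.

12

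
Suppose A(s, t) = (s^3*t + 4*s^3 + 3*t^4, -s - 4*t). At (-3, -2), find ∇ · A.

50

∂A₁/∂s = 3*s^2*t + 12*s^2
∂A₂/∂t = -4
∇·A = 3*s^2*t + 12*s^2 - 4
At (-3, -2): 50.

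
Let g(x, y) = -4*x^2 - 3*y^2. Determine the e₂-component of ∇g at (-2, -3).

(∇g)_2 = ∂g/∂y = -6*y
At (-2, -3): 18.

18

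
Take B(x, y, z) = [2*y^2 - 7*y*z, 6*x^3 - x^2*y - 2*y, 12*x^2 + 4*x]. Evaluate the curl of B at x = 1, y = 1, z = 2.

(0, -35, 26)

(∇×B)₁ = ∂B₃/∂y − ∂B₂/∂z = 0
(∇×B)₂ = ∂B₁/∂z − ∂B₃/∂x = -24*x - 7*y - 4
(∇×B)₃ = ∂B₂/∂x − ∂B₁/∂y = 18*x^2 - 2*x*y - 4*y + 7*z
∇×B = (0, -24*x - 7*y - 4, 18*x^2 - 2*x*y - 4*y + 7*z)
At (1, 1, 2): (0, -35, 26).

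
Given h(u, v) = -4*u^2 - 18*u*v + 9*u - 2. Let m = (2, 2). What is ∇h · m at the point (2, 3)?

∂h/∂u = -8*u - 18*v + 9
∂h/∂v = -18*u
∇h at (2, 3) = (-61, -36)
∇h · m = (-61)(2) + (-36)(2) = -194

-194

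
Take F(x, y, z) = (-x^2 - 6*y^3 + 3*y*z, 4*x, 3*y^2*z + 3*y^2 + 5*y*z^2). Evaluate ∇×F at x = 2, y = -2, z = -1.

(5, -6, 79)

(∇×F)₁ = ∂F₃/∂y − ∂F₂/∂z = 6*y*z + 6*y + 5*z^2
(∇×F)₂ = ∂F₁/∂z − ∂F₃/∂x = 3*y
(∇×F)₃ = ∂F₂/∂x − ∂F₁/∂y = 18*y^2 - 3*z + 4
∇×F = (6*y*z + 6*y + 5*z^2, 3*y, 18*y^2 - 3*z + 4)
At (2, -2, -1): (5, -6, 79).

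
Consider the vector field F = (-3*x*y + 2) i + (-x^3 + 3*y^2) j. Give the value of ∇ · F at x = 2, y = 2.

6

∂F₁/∂x = -3*y
∂F₂/∂y = 6*y
∇·F = 3*y
At (2, 2): 6.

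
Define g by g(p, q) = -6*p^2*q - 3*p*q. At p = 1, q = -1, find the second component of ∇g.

-9

(∇g)_2 = ∂g/∂q = -6*p^2 - 3*p
At (1, -1): -9.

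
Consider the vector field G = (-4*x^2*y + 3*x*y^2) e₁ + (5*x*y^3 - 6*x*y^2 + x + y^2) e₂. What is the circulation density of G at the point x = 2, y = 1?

4

∂G₂/∂x = 5*y^3 - 6*y^2 + 1
∂G₁/∂y = -4*x^2 + 6*x*y
Scalar curl = 4*x^2 - 6*x*y + 5*y^3 - 6*y^2 + 1
At (2, 1): 4.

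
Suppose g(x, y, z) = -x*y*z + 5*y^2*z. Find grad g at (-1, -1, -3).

(-3, 27, 4)

∂g/∂x = -y*z
∂g/∂y = -x*z + 10*y*z
∂g/∂z = -x*y + 5*y^2
∇g = (-y*z, -x*z + 10*y*z, -x*y + 5*y^2)
At (-1, -1, -3): (-3, 27, 4).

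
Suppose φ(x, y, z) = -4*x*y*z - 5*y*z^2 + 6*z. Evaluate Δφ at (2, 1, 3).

∂²φ/∂x² = 0
∂²φ/∂y² = 0
∂²φ/∂z² = -10*y
∇²φ = -10*y
At (2, 1, 3): -10.

-10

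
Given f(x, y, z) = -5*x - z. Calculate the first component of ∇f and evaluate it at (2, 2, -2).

-5

(∇f)_1 = ∂f/∂x = -5
At (2, 2, -2): -5.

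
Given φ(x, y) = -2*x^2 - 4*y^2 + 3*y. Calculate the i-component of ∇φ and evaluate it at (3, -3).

(∇φ)_1 = ∂φ/∂x = -4*x
At (3, -3): -12.

-12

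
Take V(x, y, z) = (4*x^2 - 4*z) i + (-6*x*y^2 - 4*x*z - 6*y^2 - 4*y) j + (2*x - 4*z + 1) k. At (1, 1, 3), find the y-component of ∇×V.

(∇×V)_2 = ∂V₁/∂z − ∂V₃/∂x
= -4 − (2)
= -6
At (1, 1, 3): -6.

-6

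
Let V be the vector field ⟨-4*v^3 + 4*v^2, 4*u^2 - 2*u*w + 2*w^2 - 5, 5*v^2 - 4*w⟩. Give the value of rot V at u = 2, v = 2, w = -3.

(36, 0, 54)

(∇×V)₁ = ∂V₃/∂v − ∂V₂/∂w = 2*u + 10*v - 4*w
(∇×V)₂ = ∂V₁/∂w − ∂V₃/∂u = 0
(∇×V)₃ = ∂V₂/∂u − ∂V₁/∂v = 8*u + 12*v^2 - 8*v - 2*w
∇×V = (2*u + 10*v - 4*w, 0, 8*u + 12*v^2 - 8*v - 2*w)
At (2, 2, -3): (36, 0, 54).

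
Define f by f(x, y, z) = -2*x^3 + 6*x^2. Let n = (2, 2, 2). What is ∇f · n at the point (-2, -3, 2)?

-96

∂f/∂x = -6*x^2 + 12*x
∂f/∂y = 0
∂f/∂z = 0
∇f at (-2, -3, 2) = (-48, 0, 0)
∇f · n = (-48)(2) + (0)(2) + (0)(2) = -96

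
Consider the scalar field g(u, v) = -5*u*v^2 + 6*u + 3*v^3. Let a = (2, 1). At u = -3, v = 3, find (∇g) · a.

∂g/∂u = -5*v^2 + 6
∂g/∂v = -10*u*v + 9*v^2
∇g at (-3, 3) = (-39, 171)
∇g · a = (-39)(2) + (171)(1) = 93

93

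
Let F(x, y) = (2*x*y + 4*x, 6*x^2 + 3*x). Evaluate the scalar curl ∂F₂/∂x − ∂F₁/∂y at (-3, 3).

-27

∂F₂/∂x = 12*x + 3
∂F₁/∂y = 2*x
Scalar curl = 10*x + 3
At (-3, 3): -27.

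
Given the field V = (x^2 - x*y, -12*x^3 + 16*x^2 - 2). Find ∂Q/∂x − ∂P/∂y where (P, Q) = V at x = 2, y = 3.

∂V₂/∂x = -36*x^2 + 32*x
∂V₁/∂y = -x
Scalar curl = -36*x^2 + 33*x
At (2, 3): -78.

-78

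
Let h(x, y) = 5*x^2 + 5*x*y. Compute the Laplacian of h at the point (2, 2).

∂²h/∂x² = 10
∂²h/∂y² = 0
∇²h = 10
At (2, 2): 10.

10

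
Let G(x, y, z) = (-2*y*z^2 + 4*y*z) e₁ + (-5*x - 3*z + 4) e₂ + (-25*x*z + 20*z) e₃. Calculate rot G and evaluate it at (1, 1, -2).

(3, -38, 11)

(∇×G)₁ = ∂G₃/∂y − ∂G₂/∂z = 3
(∇×G)₂ = ∂G₁/∂z − ∂G₃/∂x = -4*y*z + 4*y + 25*z
(∇×G)₃ = ∂G₂/∂x − ∂G₁/∂y = 2*z^2 - 4*z - 5
∇×G = (3, -4*y*z + 4*y + 25*z, 2*z^2 - 4*z - 5)
At (1, 1, -2): (3, -38, 11).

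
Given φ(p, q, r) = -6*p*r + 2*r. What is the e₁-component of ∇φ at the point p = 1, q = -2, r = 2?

(∇φ)_1 = ∂φ/∂p = -6*r
At (1, -2, 2): -12.

-12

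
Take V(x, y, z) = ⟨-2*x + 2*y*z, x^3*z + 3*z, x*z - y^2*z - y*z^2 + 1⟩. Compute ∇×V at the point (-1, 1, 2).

(-10, 0, 2)

(∇×V)₁ = ∂V₃/∂y − ∂V₂/∂z = -x^3 - 2*y*z - z^2 - 3
(∇×V)₂ = ∂V₁/∂z − ∂V₃/∂x = 2*y - z
(∇×V)₃ = ∂V₂/∂x − ∂V₁/∂y = 3*x^2*z - 2*z
∇×V = (-x^3 - 2*y*z - z^2 - 3, 2*y - z, 3*x^2*z - 2*z)
At (-1, 1, 2): (-10, 0, 2).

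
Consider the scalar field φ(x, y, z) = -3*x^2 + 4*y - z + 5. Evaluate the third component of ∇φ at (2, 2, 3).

(∇φ)_3 = ∂φ/∂z = -1
At (2, 2, 3): -1.

-1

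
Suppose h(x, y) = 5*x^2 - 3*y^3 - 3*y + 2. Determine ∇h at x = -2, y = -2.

∂h/∂x = 10*x
∂h/∂y = -9*y^2 - 3
∇h = (10*x, -9*y^2 - 3)
At (-2, -2): (-20, -39).

(-20, -39)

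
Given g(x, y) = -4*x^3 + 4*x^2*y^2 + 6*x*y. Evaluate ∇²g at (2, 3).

∂²g/∂x² = 8*(-3*x + y^2)
∂²g/∂y² = 8*x^2
∇²g = 8*x^2 - 24*x + 8*y^2
At (2, 3): 56.

56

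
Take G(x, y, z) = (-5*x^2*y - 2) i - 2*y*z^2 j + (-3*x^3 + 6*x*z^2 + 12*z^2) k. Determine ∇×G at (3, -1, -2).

(8, 57, 45)

(∇×G)₁ = ∂G₃/∂y − ∂G₂/∂z = 4*y*z
(∇×G)₂ = ∂G₁/∂z − ∂G₃/∂x = 9*x^2 - 6*z^2
(∇×G)₃ = ∂G₂/∂x − ∂G₁/∂y = 5*x^2
∇×G = (4*y*z, 9*x^2 - 6*z^2, 5*x^2)
At (3, -1, -2): (8, 57, 45).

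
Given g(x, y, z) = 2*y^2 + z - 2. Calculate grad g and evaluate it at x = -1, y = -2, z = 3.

∂g/∂x = 0
∂g/∂y = 4*y
∂g/∂z = 1
∇g = (0, 4*y, 1)
At (-1, -2, 3): (0, -8, 1).

(0, -8, 1)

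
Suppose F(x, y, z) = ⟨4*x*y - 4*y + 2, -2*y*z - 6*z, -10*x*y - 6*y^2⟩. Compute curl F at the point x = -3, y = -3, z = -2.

(66, -30, 16)

(∇×F)₁ = ∂F₃/∂y − ∂F₂/∂z = -10*x - 10*y + 6
(∇×F)₂ = ∂F₁/∂z − ∂F₃/∂x = 10*y
(∇×F)₃ = ∂F₂/∂x − ∂F₁/∂y = -4*x + 4
∇×F = (-10*x - 10*y + 6, 10*y, -4*x + 4)
At (-3, -3, -2): (66, -30, 16).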